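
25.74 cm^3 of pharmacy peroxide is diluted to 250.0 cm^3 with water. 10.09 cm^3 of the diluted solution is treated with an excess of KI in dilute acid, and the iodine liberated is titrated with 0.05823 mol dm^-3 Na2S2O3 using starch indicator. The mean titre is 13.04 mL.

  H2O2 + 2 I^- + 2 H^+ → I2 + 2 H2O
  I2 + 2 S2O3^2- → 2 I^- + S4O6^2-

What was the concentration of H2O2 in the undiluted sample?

n(S2O3^2-) = 0.01304 × 0.05823 = 7.593 × 10^-4 mol
n(I2) = n(S2O3^2-)/2 = 3.797 × 10^-4 mol
n(H2O2) in the aliquot = 3.797 × 10^-4 mol (1:1 ratio)
[H2O2]_dilute = 3.797 × 10^-4 / 0.01009 = 0.03763 mol/L
[H2O2]_original = 0.03763 × 250.0/25.74 = 0.3655 mol/L

0.3655 mol/L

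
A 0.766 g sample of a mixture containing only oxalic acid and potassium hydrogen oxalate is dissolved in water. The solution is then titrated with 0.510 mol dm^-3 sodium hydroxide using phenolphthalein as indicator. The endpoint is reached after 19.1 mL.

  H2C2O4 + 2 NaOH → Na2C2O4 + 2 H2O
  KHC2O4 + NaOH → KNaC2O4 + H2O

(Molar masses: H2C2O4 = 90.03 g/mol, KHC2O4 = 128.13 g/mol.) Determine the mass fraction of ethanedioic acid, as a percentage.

n(NaOH) = 0.0191 × 0.510 = 9.74 × 10^-3 mol
Let x = n(H2C2O4), y = n(KHC2O4).
Titrant: 2x + 1y = 9.74 × 10^-3;  mass: 90.03x + 128.13y = 0.766
Solving, x = 2.90 × 10^-3 mol, y = 3.94 × 10^-3 mol
mass of H2C2O4 = 2.90 × 10^-3 × 90.03 = 0.261 g
% H2C2O4 = 0.261 / 0.766 × 100 = 34.1 %

34.1 %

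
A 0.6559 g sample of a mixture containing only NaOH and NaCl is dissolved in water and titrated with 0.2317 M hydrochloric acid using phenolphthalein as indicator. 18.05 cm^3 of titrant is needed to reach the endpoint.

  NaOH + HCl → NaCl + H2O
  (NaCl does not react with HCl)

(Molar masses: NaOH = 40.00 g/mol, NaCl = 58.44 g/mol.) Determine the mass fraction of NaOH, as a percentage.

25.51 %

n(HCl) = 0.01805 × 0.2317 = 4.182 × 10^-3 mol
Let x = n(NaOH), y = n(NaCl).
Titrant: 1x = 4.182 × 10^-3;  mass: 40.00x + 58.44y = 0.6559
Solving, x = 4.182 × 10^-3 mol, y = 8.361 × 10^-3 mol
mass of NaOH = 4.182 × 10^-3 × 40.00 = 0.1673 g
% NaOH = 0.1673 / 0.6559 × 100 = 25.51 %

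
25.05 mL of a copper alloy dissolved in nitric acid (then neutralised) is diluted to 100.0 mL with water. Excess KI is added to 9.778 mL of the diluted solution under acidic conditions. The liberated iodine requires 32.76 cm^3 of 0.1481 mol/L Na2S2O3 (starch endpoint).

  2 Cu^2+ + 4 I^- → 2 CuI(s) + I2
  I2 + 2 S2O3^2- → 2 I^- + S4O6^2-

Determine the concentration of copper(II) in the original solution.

1.981 mol/L

n(S2O3^2-) = 0.03276 × 0.1481 = 4.852 × 10^-3 mol
n(I2) = n(S2O3^2-)/2 = 2.426 × 10^-3 mol
From the 2:1 ratio, n(Cu2+) in the aliquot = 2/1 × 2.426 × 10^-3 = 4.852 × 10^-3 mol
[Cu2+]_dilute = 4.852 × 10^-3 / 0.009778 = 0.4962 mol/L
[Cu2+]_original = 0.4962 × 100.0/25.05 = 1.981 mol/L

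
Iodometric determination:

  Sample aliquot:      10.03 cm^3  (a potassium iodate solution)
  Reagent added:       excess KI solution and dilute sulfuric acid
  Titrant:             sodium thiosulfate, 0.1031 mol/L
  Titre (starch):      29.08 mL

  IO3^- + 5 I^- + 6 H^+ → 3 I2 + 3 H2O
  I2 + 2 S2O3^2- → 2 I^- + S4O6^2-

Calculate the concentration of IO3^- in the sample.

n(S2O3^2-) = 0.02908 × 0.1031 = 2.998 × 10^-3 mol
n(I2) = n(S2O3^2-)/2 = 1.499 × 10^-3 mol
From the 1:3 ratio, n(IO3^-) in the aliquot = 1/3 × 1.499 × 10^-3 = 4.997 × 10^-4 mol
[IO3^-] = 4.997 × 10^-4 / 0.01003 = 0.04982 mol/L

0.04982 mol/L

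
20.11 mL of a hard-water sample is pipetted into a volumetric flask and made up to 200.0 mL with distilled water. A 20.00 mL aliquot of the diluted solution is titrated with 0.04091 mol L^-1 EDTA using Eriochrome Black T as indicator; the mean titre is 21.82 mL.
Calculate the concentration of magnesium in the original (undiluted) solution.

Mg^2+ + EDTA^4- → [Mg(EDTA)]^2-
n(EDTA) = 0.02182 × 0.04091 = 8.927 × 10^-4 mol
n(Mg2+) in the aliquot = 8.927 × 10^-4 mol (1:1 ratio)
[Mg2+]_dilute = 8.927 × 10^-4 / 0.02000 = 0.04463 mol/L
Dilution factor = 200.0 / 20.11 = 9.945
[Mg2+]_stock = 0.04463 × 9.945 = 0.4439 mol/L

0.4439 mol/L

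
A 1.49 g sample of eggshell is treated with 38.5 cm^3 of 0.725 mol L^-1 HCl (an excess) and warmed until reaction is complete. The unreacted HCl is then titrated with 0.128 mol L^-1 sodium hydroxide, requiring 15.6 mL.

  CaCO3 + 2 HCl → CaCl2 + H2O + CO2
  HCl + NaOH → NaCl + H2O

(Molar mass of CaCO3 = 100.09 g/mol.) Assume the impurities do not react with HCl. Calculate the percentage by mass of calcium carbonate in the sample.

87.0 %

n(HCl) added = 0.0385 × 0.725 = 0.0279 mol
n(NaOH) used in back-titration = 0.0156 × 0.128 = 2.00 × 10^-3 mol
n(HCl) left over = 2.00 × 10^-3 mol (1:1 ratio)
n(HCl) consumed by analyte = 0.0279 − 2.00 × 10^-3 = 0.0259 mol
From the 1:2 ratio, n(CaCO3) = 1/2 × 0.0259 = 0.0130 mol
mass of CaCO3 = 0.0130 × 100.09 = 1.30 g
% CaCO3 = 1.30 / 1.49 × 100 = 87.0 %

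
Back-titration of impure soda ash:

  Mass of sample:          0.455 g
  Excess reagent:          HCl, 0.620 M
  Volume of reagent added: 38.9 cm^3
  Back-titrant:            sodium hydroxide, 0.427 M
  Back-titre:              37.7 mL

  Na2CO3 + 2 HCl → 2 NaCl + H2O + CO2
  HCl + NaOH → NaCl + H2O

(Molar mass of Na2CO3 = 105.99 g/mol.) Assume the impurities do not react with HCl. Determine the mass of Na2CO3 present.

n(HCl) added = 0.0389 × 0.620 = 0.0241 mol
n(NaOH) used in back-titration = 0.0377 × 0.427 = 0.0161 mol
n(HCl) left over = 0.0161 mol (1:1 ratio)
n(HCl) consumed by analyte = 0.0241 − 0.0161 = 8.02 × 10^-3 mol
From the 1:2 ratio, n(Na2CO3) = 1/2 × 8.02 × 10^-3 = 4.01 × 10^-3 mol
mass of Na2CO3 = 4.01 × 10^-3 × 105.99 = 0.425 g

0.425 g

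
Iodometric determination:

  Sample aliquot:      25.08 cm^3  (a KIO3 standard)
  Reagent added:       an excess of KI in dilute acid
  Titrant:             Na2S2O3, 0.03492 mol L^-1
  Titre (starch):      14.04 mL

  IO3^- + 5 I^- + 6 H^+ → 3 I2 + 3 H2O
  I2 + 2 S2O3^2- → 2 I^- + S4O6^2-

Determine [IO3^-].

n(S2O3^2-) = 0.01404 × 0.03492 = 4.903 × 10^-4 mol
n(I2) = n(S2O3^2-)/2 = 2.451 × 10^-4 mol
From the 1:3 ratio, n(IO3^-) in the aliquot = 1/3 × 2.451 × 10^-4 = 8.171 × 10^-5 mol
[IO3^-] = 8.171 × 10^-5 / 0.02508 = 0.003258 mol/L

0.003258 mol/L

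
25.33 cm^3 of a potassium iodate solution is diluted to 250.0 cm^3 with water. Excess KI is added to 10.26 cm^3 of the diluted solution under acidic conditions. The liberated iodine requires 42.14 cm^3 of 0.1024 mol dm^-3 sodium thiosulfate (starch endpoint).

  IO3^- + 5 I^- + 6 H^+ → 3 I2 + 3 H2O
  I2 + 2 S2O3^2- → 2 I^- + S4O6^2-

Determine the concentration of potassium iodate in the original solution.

0.6918 mol/L

n(S2O3^2-) = 0.04214 × 0.1024 = 4.315 × 10^-3 mol
n(I2) = n(S2O3^2-)/2 = 2.158 × 10^-3 mol
From the 1:3 ratio, n(IO3^-) in the aliquot = 1/3 × 2.158 × 10^-3 = 7.192 × 10^-4 mol
[IO3^-]_dilute = 7.192 × 10^-4 / 0.01026 = 0.07010 mol/L
[IO3^-]_original = 0.07010 × 250.0/25.33 = 0.6918 mol/L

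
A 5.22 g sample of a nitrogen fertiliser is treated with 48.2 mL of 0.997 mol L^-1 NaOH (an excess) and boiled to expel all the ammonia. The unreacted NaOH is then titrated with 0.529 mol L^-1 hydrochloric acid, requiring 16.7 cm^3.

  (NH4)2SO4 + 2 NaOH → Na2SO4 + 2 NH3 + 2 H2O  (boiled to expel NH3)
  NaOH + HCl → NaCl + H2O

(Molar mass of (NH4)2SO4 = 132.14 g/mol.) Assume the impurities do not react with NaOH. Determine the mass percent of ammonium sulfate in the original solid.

n(NaOH) added = 0.0482 × 0.997 = 0.0481 mol
n(HCl) used in back-titration = 0.0167 × 0.529 = 8.83 × 10^-3 mol
n(NaOH) left over = 8.83 × 10^-3 mol (1:1 ratio)
n(NaOH) consumed by analyte = 0.0481 − 8.83 × 10^-3 = 0.0392 mol
From the 1:2 ratio, n((NH4)2SO4) = 1/2 × 0.0392 = 0.0196 mol
mass of (NH4)2SO4 = 0.0196 × 132.14 = 2.59 g
% (NH4)2SO4 = 2.59 / 5.22 × 100 = 49.6 %

49.6 %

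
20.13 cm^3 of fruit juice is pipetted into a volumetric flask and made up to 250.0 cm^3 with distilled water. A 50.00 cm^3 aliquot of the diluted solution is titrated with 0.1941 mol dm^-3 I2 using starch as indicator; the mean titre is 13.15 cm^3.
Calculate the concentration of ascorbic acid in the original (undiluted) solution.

C6H8O6 + I2 → C6H6O6 + 2 HI
n(I2) = 0.01315 × 0.1941 = 2.552 × 10^-3 mol
n(C6H8O6) in the aliquot = 2.552 × 10^-3 mol (1:1 ratio)
[C6H8O6]_dilute = 2.552 × 10^-3 / 0.05000 = 0.05105 mol/L
Dilution factor = 250.0 / 20.13 = 12.42
[C6H8O6]_stock = 0.05105 × 12.42 = 0.6340 mol/L

0.6340 mol/L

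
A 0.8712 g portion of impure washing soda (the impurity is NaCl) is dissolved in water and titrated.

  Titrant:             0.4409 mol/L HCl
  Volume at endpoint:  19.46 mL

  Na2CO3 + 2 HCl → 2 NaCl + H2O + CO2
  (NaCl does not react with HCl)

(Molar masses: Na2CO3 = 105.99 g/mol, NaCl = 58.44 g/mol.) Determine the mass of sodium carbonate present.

0.4547 g

n(HCl) = 0.01946 × 0.4409 = 8.580 × 10^-3 mol
Let x = n(Na2CO3), y = n(NaCl).
Titrant: 2x = 8.580 × 10^-3;  mass: 105.99x + 58.44y = 0.8712
Solving, x = 4.290 × 10^-3 mol, y = 7.127 × 10^-3 mol
mass of Na2CO3 = 4.290 × 10^-3 × 105.99 = 0.4547 g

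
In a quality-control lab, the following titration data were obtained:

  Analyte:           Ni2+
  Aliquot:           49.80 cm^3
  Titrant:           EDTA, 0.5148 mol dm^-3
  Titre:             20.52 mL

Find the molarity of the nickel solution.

0.2121 mol/L

Ni^2+ + EDTA^4- → [Ni(EDTA)]^2-
n(EDTA) = 0.02052 L × 0.5148 mol/L = 0.01056 mol
n(Ni2+) = 0.01056 mol (1:1 mole ratio)
[Ni2+] = 0.01056 mol / 0.04980 L = 0.2121 mol/L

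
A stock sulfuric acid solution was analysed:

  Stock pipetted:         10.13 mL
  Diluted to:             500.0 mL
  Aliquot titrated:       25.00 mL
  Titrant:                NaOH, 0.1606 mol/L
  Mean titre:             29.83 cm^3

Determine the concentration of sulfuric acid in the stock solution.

H2SO4 + 2 NaOH → Na2SO4 + 2 H2O
n(NaOH) = 0.02983 × 0.1606 = 4.791 × 10^-3 mol
From the 1:2 ratio, n(H2SO4) in the aliquot = 1/2 × 4.791 × 10^-3 = 2.395 × 10^-3 mol
[H2SO4]_dilute = 2.395 × 10^-3 / 0.02500 = 0.09581 mol/L
Dilution factor = 500.0 / 10.13 = 49.36
[H2SO4]_stock = 0.09581 × 49.36 = 4.729 mol/L

4.729 mol/L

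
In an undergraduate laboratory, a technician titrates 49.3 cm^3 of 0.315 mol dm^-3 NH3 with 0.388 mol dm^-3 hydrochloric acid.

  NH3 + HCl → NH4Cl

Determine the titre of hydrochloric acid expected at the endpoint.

n(NH3) = 0.0493 L × 0.315 mol/L = 0.0155 mol
n(HCl) = 0.0155 mol (1:1 stoichiometry)
V(HCl) = 0.0155 mol / 0.388 mol/L = 0.0400 L = 40.0 mL

40.0 mL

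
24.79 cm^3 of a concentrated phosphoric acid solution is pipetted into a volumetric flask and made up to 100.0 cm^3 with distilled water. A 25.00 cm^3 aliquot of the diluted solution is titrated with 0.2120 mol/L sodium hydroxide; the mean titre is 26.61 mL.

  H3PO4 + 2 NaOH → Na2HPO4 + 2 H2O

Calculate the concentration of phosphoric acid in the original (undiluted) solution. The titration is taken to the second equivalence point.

n(NaOH) = 0.02661 × 0.2120 = 5.641 × 10^-3 mol
From the 1:2 ratio, n(H3PO4) in the aliquot = 1/2 × 5.641 × 10^-3 = 2.821 × 10^-3 mol
[H3PO4]_dilute = 2.821 × 10^-3 / 0.02500 = 0.1128 mol/L
Dilution factor = 100.0 / 24.79 = 4.034
[H3PO4]_stock = 0.1128 × 4.034 = 0.4551 mol/L

0.4551 mol/L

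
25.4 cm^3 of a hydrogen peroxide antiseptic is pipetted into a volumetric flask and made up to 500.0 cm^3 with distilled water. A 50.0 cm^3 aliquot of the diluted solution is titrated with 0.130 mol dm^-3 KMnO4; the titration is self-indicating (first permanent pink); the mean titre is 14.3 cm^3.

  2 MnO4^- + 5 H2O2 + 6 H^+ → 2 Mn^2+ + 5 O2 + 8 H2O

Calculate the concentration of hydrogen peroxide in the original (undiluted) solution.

1.83 mol/L

n(KMnO4) = 0.0143 × 0.130 = 1.86 × 10^-3 mol
From the 5:2 ratio, n(H2O2) in the aliquot = 5/2 × 1.86 × 10^-3 = 4.65 × 10^-3 mol
[H2O2]_dilute = 4.65 × 10^-3 / 0.0500 = 0.0930 mol/L
Dilution factor = 500.0 / 25.4 = 19.69
[H2O2]_stock = 0.0930 × 19.69 = 1.83 mol/L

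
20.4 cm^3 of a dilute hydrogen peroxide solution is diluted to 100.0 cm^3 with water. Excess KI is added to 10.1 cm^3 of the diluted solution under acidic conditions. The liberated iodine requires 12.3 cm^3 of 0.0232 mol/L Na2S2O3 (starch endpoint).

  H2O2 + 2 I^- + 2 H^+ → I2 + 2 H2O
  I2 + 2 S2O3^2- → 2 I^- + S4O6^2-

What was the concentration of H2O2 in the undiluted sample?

n(S2O3^2-) = 0.0123 × 0.0232 = 2.85 × 10^-4 mol
n(I2) = n(S2O3^2-)/2 = 1.43 × 10^-4 mol
n(H2O2) in the aliquot = 1.43 × 10^-4 mol (1:1 ratio)
[H2O2]_dilute = 1.43 × 10^-4 / 0.0101 = 0.0141 mol/L
[H2O2]_original = 0.0141 × 100.0/20.4 = 0.0692 mol/L

0.0692 mol/L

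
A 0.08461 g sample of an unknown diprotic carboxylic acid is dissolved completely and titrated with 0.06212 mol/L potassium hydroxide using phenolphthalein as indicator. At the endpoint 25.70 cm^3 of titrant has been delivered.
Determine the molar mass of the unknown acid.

n(KOH) = 0.02570 L × 0.06212 mol/L = 1.596 × 10^-3 mol
From the 1:2 ratio, n(H2A) = 1/2 × 1.596 × 10^-3 = 7.982 × 10^-4 mol
M = m / n = 0.08461 g / 7.982 × 10^-4 mol = 106.0 g/mol

106.0 g/mol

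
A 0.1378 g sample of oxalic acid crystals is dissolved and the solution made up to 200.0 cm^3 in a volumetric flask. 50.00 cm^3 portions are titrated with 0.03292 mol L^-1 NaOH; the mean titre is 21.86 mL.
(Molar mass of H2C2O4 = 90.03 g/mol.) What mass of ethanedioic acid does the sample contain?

H2C2O4 + 2 NaOH → Na2C2O4 + 2 H2O
n(NaOH) per titration = 0.02186 × 0.03292 = 7.196 × 10^-4 mol
From the 1:2 ratio, n(H2C2O4) in each aliquot = 1/2 × 7.196 × 10^-4 = 3.598 × 10^-4 mol
n(H2C2O4) in the whole flask = 3.598 × 10^-4 × 200.0/50.00 = 1.439 × 10^-3 mol
mass of H2C2O4 = 1.439 × 10^-3 × 90.03 = 0.1296 g

0.1296 g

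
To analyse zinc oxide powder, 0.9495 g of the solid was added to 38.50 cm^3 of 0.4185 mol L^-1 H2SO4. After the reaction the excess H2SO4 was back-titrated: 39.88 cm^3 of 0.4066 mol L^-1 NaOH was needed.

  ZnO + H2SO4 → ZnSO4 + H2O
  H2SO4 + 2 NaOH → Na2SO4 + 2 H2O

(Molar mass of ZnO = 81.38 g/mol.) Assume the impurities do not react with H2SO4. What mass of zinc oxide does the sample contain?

n(H2SO4) added = 0.03850 × 0.4185 = 0.01611 mol
n(NaOH) used in back-titration = 0.03988 × 0.4066 = 0.01622 mol
From the 1:2 ratio, n(H2SO4) left over = 1/2 × 0.01622 = 8.108 × 10^-3 mol
n(H2SO4) consumed by analyte = 0.01611 − 8.108 × 10^-3 = 8.005 × 10^-3 mol
n(ZnO) = 8.005 × 10^-3 mol (1:1 ratio)
mass of ZnO = 8.005 × 10^-3 × 81.38 = 0.6514 g

0.6514 g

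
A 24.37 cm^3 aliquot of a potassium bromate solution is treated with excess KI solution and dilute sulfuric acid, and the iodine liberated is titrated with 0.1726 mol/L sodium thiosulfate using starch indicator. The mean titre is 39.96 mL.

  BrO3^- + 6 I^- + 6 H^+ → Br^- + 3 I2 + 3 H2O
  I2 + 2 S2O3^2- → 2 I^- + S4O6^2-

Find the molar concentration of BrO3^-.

0.04717 mol/L

n(S2O3^2-) = 0.03996 × 0.1726 = 6.897 × 10^-3 mol
n(I2) = n(S2O3^2-)/2 = 3.449 × 10^-3 mol
From the 1:3 ratio, n(BrO3^-) in the aliquot = 1/3 × 3.449 × 10^-3 = 1.150 × 10^-3 mol
[BrO3^-] = 1.150 × 10^-3 / 0.02437 = 0.04717 mol/L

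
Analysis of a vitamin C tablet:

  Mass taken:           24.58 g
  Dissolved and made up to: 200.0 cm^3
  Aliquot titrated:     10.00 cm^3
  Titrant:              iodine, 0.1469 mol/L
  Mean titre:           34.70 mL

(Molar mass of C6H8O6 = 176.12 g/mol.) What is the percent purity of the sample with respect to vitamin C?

C6H8O6 + I2 → C6H6O6 + 2 HI
n(I2) per titration = 0.03470 × 0.1469 = 5.097 × 10^-3 mol
n(C6H8O6) in each aliquot = 5.097 × 10^-3 mol (1:1 ratio)
n(C6H8O6) in the whole flask = 5.097 × 10^-3 × 200.0/10.00 = 0.1019 mol
mass of C6H8O6 = 0.1019 × 176.12 = 17.96 g
% C6H8O6 = 17.96 / 24.58 × 100 = 73.05 %

73.05 %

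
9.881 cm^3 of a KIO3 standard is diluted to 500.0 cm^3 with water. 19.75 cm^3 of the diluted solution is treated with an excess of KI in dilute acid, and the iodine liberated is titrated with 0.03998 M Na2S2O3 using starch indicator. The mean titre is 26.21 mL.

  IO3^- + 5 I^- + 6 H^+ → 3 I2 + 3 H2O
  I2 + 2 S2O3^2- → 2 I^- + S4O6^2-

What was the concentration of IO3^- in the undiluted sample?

0.4475 M

n(S2O3^2-) = 0.02621 × 0.03998 = 1.048 × 10^-3 mol
n(I2) = n(S2O3^2-)/2 = 5.239 × 10^-4 mol
From the 1:3 ratio, n(IO3^-) in the aliquot = 1/3 × 5.239 × 10^-4 = 1.746 × 10^-4 mol
[IO3^-]_dilute = 1.746 × 10^-4 / 0.01975 = 0.008843 mol/L
[IO3^-]_original = 0.008843 × 500.0/9.881 = 0.4475 mol/L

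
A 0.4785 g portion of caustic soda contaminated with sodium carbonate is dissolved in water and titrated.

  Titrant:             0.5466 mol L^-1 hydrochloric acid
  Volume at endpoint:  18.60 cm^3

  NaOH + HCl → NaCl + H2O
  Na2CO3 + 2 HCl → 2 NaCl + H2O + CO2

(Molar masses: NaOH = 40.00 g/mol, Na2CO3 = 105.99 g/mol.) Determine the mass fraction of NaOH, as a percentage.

n(HCl) = 0.01860 × 0.5466 = 0.01017 mol
Let x = n(NaOH), y = n(Na2CO3).
Titrant: 1x + 2y = 0.01017;  mass: 40.00x + 105.99y = 0.4785
Solving, x = 4.639 × 10^-3 mol, y = 2.764 × 10^-3 mol
mass of NaOH = 4.639 × 10^-3 × 40.00 = 0.1856 g
% NaOH = 0.1856 / 0.4785 × 100 = 38.78 %

38.78 %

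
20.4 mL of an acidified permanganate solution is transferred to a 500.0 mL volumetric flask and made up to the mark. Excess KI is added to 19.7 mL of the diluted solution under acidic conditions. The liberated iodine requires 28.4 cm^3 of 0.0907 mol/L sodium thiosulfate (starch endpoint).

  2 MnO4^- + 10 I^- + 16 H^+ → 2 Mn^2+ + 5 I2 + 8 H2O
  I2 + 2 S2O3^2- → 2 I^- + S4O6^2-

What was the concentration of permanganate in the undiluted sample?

0.641 mol/L

n(S2O3^2-) = 0.0284 × 0.0907 = 2.58 × 10^-3 mol
n(I2) = n(S2O3^2-)/2 = 1.29 × 10^-3 mol
From the 2:5 ratio, n(MnO4^-) in the aliquot = 2/5 × 1.29 × 10^-3 = 5.15 × 10^-4 mol
[MnO4^-]_dilute = 5.15 × 10^-4 / 0.0197 = 0.0262 mol/L
[MnO4^-]_original = 0.0262 × 500.0/20.4 = 0.641 mol/L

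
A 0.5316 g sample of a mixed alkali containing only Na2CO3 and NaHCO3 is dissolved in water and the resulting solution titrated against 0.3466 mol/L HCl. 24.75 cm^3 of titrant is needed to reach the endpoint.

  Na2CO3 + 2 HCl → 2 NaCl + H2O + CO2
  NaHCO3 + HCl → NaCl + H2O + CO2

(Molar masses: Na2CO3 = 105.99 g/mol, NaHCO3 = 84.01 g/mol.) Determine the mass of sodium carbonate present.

n(HCl) = 0.02475 × 0.3466 = 8.578 × 10^-3 mol
Let x = n(Na2CO3), y = n(NaHCO3).
Titrant: 2x + 1y = 8.578 × 10^-3;  mass: 105.99x + 84.01y = 0.5316
Solving, x = 3.048 × 10^-3 mol, y = 2.482 × 10^-3 mol
mass of Na2CO3 = 3.048 × 10^-3 × 105.99 = 0.3231 g

0.3231 g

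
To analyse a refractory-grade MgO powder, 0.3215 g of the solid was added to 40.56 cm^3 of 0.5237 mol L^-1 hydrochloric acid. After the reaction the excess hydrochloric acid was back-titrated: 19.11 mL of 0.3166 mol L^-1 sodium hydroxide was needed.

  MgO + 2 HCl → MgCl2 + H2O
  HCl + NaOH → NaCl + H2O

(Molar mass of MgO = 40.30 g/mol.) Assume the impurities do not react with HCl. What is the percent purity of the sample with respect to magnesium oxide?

n(HCl) added = 0.04056 × 0.5237 = 0.02124 mol
n(NaOH) used in back-titration = 0.01911 × 0.3166 = 6.050 × 10^-3 mol
n(HCl) left over = 6.050 × 10^-3 mol (1:1 ratio)
n(HCl) consumed by analyte = 0.02124 − 6.050 × 10^-3 = 0.01519 mol
From the 1:2 ratio, n(MgO) = 1/2 × 0.01519 = 7.596 × 10^-3 mol
mass of MgO = 7.596 × 10^-3 × 40.30 = 0.3061 g
% MgO = 0.3061 / 0.3215 × 100 = 95.21 %

95.21 %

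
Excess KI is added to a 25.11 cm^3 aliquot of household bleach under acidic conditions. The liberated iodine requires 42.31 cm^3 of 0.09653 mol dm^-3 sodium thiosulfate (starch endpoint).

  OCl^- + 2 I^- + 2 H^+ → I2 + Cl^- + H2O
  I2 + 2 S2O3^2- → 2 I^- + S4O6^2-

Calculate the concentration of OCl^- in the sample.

n(S2O3^2-) = 0.04231 × 0.09653 = 4.084 × 10^-3 mol
n(I2) = n(S2O3^2-)/2 = 2.042 × 10^-3 mol
n(OCl^-) in the aliquot = 2.042 × 10^-3 mol (1:1 ratio)
[OCl^-] = 2.042 × 10^-3 / 0.02511 = 0.08133 mol/L

0.08133 mol/L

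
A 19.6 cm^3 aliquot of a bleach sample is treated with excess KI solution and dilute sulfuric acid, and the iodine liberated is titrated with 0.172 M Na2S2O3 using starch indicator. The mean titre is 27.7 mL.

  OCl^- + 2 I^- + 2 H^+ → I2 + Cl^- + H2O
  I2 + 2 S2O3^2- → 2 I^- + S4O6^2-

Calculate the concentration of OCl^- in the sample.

0.122 M

n(S2O3^2-) = 0.0277 × 0.172 = 4.76 × 10^-3 mol
n(I2) = n(S2O3^2-)/2 = 2.38 × 10^-3 mol
n(OCl^-) in the aliquot = 2.38 × 10^-3 mol (1:1 ratio)
[OCl^-] = 2.38 × 10^-3 / 0.0196 = 0.122 mol/L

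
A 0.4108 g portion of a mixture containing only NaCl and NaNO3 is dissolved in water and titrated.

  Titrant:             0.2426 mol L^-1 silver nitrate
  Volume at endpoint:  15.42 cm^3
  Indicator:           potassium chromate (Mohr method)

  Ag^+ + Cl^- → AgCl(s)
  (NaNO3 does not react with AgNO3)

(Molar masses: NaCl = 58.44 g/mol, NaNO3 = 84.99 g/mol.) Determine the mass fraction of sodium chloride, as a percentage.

53.22 %

n(AgNO3) = 0.01542 × 0.2426 = 3.741 × 10^-3 mol
Let x = n(NaCl), y = n(NaNO3).
Titrant: 1x = 3.741 × 10^-3;  mass: 58.44x + 84.99y = 0.4108
Solving, x = 3.741 × 10^-3 mol, y = 2.261 × 10^-3 mol
mass of NaCl = 3.741 × 10^-3 × 58.44 = 0.2186 g
% NaCl = 0.2186 / 0.4108 × 100 = 53.22 %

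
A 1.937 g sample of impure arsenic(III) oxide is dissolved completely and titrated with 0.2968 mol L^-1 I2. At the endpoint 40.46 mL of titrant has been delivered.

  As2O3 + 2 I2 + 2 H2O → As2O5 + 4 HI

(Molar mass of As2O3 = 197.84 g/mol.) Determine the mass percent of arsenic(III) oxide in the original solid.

61.33 %

n(I2) = 0.04046 L × 0.2968 mol/L = 0.01201 mol
From the 1:2 ratio, n(As2O3) = 1/2 × 0.01201 = 6.004 × 10^-3 mol
mass of As2O3 = 6.004 × 10^-3 × 197.84 g/mol = 1.188 g
% As2O3 = 1.188 / 1.937 × 100 = 61.33 %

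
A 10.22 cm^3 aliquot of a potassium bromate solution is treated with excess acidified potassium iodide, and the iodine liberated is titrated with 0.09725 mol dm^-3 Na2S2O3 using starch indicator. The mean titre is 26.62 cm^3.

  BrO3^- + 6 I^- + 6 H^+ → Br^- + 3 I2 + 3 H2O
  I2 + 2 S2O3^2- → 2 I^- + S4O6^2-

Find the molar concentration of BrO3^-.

n(S2O3^2-) = 0.02662 × 0.09725 = 2.589 × 10^-3 mol
n(I2) = n(S2O3^2-)/2 = 1.294 × 10^-3 mol
From the 1:3 ratio, n(BrO3^-) in the aliquot = 1/3 × 1.294 × 10^-3 = 4.315 × 10^-4 mol
[BrO3^-] = 4.315 × 10^-4 / 0.01022 = 0.04222 mol/L

0.04222 mol/L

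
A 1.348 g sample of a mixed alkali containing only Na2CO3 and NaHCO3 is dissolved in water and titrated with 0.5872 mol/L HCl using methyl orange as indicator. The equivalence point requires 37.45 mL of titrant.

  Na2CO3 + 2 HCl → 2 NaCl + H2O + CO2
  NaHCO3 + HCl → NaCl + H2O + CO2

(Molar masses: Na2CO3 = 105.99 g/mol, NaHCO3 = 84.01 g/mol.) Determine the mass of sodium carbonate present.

n(HCl) = 0.03745 × 0.5872 = 0.02199 mol
Let x = n(Na2CO3), y = n(NaHCO3).
Titrant: 2x + 1y = 0.02199;  mass: 105.99x + 84.01y = 1.348
Solving, x = 8.051 × 10^-3 mol, y = 5.888 × 10^-3 mol
mass of Na2CO3 = 8.051 × 10^-3 × 105.99 = 0.8534 g

0.8534 g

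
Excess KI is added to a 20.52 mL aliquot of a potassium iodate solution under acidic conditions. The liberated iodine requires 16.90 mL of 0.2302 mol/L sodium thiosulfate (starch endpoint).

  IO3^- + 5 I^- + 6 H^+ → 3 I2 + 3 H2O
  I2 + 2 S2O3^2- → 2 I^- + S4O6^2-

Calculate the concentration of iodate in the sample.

0.03160 mol/L

n(S2O3^2-) = 0.01690 × 0.2302 = 3.890 × 10^-3 mol
n(I2) = n(S2O3^2-)/2 = 1.945 × 10^-3 mol
From the 1:3 ratio, n(IO3^-) in the aliquot = 1/3 × 1.945 × 10^-3 = 6.484 × 10^-4 mol
[IO3^-] = 6.484 × 10^-4 / 0.02052 = 0.03160 mol/L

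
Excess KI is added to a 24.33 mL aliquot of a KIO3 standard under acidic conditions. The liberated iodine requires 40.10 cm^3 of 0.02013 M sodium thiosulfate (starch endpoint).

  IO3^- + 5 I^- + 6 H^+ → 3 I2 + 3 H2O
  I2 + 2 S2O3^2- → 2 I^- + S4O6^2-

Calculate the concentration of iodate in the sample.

n(S2O3^2-) = 0.04010 × 0.02013 = 8.072 × 10^-4 mol
n(I2) = n(S2O3^2-)/2 = 4.036 × 10^-4 mol
From the 1:3 ratio, n(IO3^-) in the aliquot = 1/3 × 4.036 × 10^-4 = 1.345 × 10^-4 mol
[IO3^-] = 1.345 × 10^-4 / 0.02433 = 0.005530 mol/L

0.005530 M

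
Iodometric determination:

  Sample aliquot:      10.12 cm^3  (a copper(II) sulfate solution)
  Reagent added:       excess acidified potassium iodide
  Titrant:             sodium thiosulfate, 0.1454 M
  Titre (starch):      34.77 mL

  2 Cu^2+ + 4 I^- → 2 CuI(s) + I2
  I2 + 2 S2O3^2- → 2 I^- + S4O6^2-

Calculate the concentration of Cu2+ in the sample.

n(S2O3^2-) = 0.03477 × 0.1454 = 5.056 × 10^-3 mol
n(I2) = n(S2O3^2-)/2 = 2.528 × 10^-3 mol
From the 2:1 ratio, n(Cu2+) in the aliquot = 2/1 × 2.528 × 10^-3 = 5.056 × 10^-3 mol
[Cu2+] = 5.056 × 10^-3 / 0.01012 = 0.4996 mol/L

0.4996 M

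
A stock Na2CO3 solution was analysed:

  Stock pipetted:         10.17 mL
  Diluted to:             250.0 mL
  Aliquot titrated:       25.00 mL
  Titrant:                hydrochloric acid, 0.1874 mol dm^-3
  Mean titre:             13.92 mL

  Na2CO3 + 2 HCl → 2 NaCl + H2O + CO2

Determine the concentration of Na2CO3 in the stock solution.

1.283 mol/L

n(HCl) = 0.01392 × 0.1874 = 2.609 × 10^-3 mol
From the 1:2 ratio, n(Na2CO3) in the aliquot = 1/2 × 2.609 × 10^-3 = 1.304 × 10^-3 mol
[Na2CO3]_dilute = 1.304 × 10^-3 / 0.02500 = 0.05217 mol/L
Dilution factor = 250.0 / 10.17 = 24.58
[Na2CO3]_stock = 0.05217 × 24.58 = 1.283 mol/L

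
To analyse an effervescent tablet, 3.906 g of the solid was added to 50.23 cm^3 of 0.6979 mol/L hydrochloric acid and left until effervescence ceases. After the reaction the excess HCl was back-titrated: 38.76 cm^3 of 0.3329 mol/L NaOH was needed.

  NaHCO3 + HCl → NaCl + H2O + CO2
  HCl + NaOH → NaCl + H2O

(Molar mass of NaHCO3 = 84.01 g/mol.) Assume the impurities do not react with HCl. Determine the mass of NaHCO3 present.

n(HCl) added = 0.05023 × 0.6979 = 0.03506 mol
n(NaOH) used in back-titration = 0.03876 × 0.3329 = 0.01290 mol
n(HCl) left over = 0.01290 mol (1:1 ratio)
n(HCl) consumed by analyte = 0.03506 − 0.01290 = 0.02215 mol
n(NaHCO3) = 0.02215 mol (1:1 ratio)
mass of NaHCO3 = 0.02215 × 84.01 = 1.861 g

1.861 g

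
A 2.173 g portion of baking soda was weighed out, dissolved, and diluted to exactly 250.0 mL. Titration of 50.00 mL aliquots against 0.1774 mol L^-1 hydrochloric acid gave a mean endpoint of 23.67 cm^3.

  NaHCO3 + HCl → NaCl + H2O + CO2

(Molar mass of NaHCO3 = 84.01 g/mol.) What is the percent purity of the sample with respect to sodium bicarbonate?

n(HCl) per titration = 0.02367 × 0.1774 = 4.199 × 10^-3 mol
n(NaHCO3) in each aliquot = 4.199 × 10^-3 mol (1:1 ratio)
n(NaHCO3) in the whole flask = 4.199 × 10^-3 × 250.0/50.00 = 0.02100 mol
mass of NaHCO3 = 0.02100 × 84.01 = 1.764 g
% NaHCO3 = 1.764 / 2.173 × 100 = 81.17 %

81.17 %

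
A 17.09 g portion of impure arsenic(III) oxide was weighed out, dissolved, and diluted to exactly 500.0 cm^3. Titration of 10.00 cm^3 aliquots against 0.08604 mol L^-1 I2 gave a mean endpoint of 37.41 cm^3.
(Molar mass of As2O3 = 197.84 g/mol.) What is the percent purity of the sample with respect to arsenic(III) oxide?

As2O3 + 2 I2 + 2 H2O → As2O5 + 4 HI
n(I2) per titration = 0.03741 × 0.08604 = 3.219 × 10^-3 mol
From the 1:2 ratio, n(As2O3) in each aliquot = 1/2 × 3.219 × 10^-3 = 1.609 × 10^-3 mol
n(As2O3) in the whole flask = 1.609 × 10^-3 × 500.0/10.00 = 0.08047 mol
mass of As2O3 = 0.08047 × 197.84 = 15.92 g
% As2O3 = 15.92 / 17.09 × 100 = 93.15 %

93.15 %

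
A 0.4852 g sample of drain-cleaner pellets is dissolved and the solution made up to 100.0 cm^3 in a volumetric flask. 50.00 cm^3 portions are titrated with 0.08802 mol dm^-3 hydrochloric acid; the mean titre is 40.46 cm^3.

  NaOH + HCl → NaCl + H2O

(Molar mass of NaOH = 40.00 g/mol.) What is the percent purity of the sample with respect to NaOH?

58.72 %

n(HCl) per titration = 0.04046 × 0.08802 = 3.561 × 10^-3 mol
n(NaOH) in each aliquot = 3.561 × 10^-3 mol (1:1 ratio)
n(NaOH) in the whole flask = 3.561 × 10^-3 × 100.0/50.00 = 7.123 × 10^-3 mol
mass of NaOH = 7.123 × 10^-3 × 40.00 = 0.2849 g
% NaOH = 0.2849 / 0.4852 × 100 = 58.72 %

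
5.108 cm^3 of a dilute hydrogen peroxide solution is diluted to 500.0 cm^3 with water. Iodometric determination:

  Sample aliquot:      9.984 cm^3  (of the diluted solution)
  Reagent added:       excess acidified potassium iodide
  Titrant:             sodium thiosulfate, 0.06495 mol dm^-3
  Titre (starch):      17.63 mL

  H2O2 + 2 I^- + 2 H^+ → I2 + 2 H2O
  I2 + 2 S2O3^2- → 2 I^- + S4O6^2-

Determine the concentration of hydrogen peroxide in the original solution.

n(S2O3^2-) = 0.01763 × 0.06495 = 1.145 × 10^-3 mol
n(I2) = n(S2O3^2-)/2 = 5.725 × 10^-4 mol
n(H2O2) in the aliquot = 5.725 × 10^-4 mol (1:1 ratio)
[H2O2]_dilute = 5.725 × 10^-4 / 0.009984 = 0.05735 mol/L
[H2O2]_original = 0.05735 × 500.0/5.108 = 5.613 mol/L

5.613 mol/L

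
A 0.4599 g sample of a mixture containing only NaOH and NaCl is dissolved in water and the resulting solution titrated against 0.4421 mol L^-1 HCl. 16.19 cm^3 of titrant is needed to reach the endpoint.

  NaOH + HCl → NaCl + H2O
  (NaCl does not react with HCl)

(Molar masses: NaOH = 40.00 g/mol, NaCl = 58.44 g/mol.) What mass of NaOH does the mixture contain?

n(HCl) = 0.01619 × 0.4421 = 7.158 × 10^-3 mol
Let x = n(NaOH), y = n(NaCl).
Titrant: 1x = 7.158 × 10^-3;  mass: 40.00x + 58.44y = 0.4599
Solving, x = 7.158 × 10^-3 mol, y = 2.971 × 10^-3 mol
mass of NaOH = 7.158 × 10^-3 × 40.00 = 0.2863 g

0.2863 g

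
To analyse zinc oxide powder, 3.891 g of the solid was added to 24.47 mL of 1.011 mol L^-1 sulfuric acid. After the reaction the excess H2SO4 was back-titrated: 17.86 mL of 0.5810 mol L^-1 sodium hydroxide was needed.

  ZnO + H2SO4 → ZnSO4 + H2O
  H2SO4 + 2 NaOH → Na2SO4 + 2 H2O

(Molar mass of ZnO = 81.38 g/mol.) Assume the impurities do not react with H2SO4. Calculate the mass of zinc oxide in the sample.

1.591 g

n(H2SO4) added = 0.02447 × 1.011 = 0.02474 mol
n(NaOH) used in back-titration = 0.01786 × 0.5810 = 0.01038 mol
From the 1:2 ratio, n(H2SO4) left over = 1/2 × 0.01038 = 5.188 × 10^-3 mol
n(H2SO4) consumed by analyte = 0.02474 − 5.188 × 10^-3 = 0.01955 mol
n(ZnO) = 0.01955 mol (1:1 ratio)
mass of ZnO = 0.01955 × 81.38 = 1.591 g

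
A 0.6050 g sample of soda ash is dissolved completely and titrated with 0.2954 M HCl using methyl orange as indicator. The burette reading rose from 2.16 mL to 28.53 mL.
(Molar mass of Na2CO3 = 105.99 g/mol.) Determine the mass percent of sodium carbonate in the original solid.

Na2CO3 + 2 HCl → 2 NaCl + H2O + CO2
n(HCl) = 0.02637 L × 0.2954 mol/L = 7.790 × 10^-3 mol
From the 1:2 ratio, n(Na2CO3) = 1/2 × 7.790 × 10^-3 = 3.895 × 10^-3 mol
mass of Na2CO3 = 3.895 × 10^-3 × 105.99 g/mol = 0.4128 g
% Na2CO3 = 0.4128 / 0.6050 × 100 = 68.23 %

68.23 %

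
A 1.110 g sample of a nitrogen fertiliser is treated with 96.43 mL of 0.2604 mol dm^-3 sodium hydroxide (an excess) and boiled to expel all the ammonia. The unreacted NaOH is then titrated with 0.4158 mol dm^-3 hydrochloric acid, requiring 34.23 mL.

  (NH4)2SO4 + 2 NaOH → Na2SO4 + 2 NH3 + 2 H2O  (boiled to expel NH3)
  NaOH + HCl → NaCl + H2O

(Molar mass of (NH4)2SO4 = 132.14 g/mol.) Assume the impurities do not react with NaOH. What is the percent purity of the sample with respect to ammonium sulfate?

64.75 %

n(NaOH) added = 0.09643 × 0.2604 = 0.02511 mol
n(HCl) used in back-titration = 0.03423 × 0.4158 = 0.01423 mol
n(NaOH) left over = 0.01423 mol (1:1 ratio)
n(NaOH) consumed by analyte = 0.02511 − 0.01423 = 0.01088 mol
From the 1:2 ratio, n((NH4)2SO4) = 1/2 × 0.01088 = 5.439 × 10^-3 mol
mass of (NH4)2SO4 = 5.439 × 10^-3 × 132.14 = 0.7187 g
% (NH4)2SO4 = 0.7187 / 1.110 × 100 = 64.75 %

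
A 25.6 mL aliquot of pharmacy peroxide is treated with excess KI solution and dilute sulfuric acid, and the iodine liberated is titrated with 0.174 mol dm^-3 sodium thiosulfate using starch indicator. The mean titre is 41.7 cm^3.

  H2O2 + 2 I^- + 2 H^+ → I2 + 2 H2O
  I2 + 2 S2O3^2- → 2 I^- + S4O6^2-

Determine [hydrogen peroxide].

n(S2O3^2-) = 0.0417 × 0.174 = 7.26 × 10^-3 mol
n(I2) = n(S2O3^2-)/2 = 3.63 × 10^-3 mol
n(H2O2) in the aliquot = 3.63 × 10^-3 mol (1:1 ratio)
[H2O2] = 3.63 × 10^-3 / 0.0256 = 0.142 mol/L

0.142 mol/L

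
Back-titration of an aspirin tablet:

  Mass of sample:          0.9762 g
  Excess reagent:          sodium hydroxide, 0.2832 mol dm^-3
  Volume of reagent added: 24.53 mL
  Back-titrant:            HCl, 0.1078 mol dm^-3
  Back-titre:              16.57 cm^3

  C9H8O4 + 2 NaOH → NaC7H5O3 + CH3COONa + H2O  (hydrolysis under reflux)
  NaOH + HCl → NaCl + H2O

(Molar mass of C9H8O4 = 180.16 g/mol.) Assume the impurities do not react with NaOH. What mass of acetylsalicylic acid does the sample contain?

0.4649 g

n(NaOH) added = 0.02453 × 0.2832 = 6.947 × 10^-3 mol
n(HCl) used in back-titration = 0.01657 × 0.1078 = 1.786 × 10^-3 mol
n(NaOH) left over = 1.786 × 10^-3 mol (1:1 ratio)
n(NaOH) consumed by analyte = 6.947 × 10^-3 − 1.786 × 10^-3 = 5.161 × 10^-3 mol
From the 1:2 ratio, n(C9H8O4) = 1/2 × 5.161 × 10^-3 = 2.580 × 10^-3 mol
mass of C9H8O4 = 2.580 × 10^-3 × 180.16 = 0.4649 g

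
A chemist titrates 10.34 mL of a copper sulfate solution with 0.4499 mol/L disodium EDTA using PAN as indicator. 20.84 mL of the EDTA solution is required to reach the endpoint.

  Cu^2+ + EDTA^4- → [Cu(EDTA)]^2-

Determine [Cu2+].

0.9068 mol/L

n(EDTA) = 0.02084 L × 0.4499 mol/L = 9.376 × 10^-3 mol
n(Cu2+) = 9.376 × 10^-3 mol (1:1 mole ratio)
[Cu2+] = 9.376 × 10^-3 mol / 0.01034 L = 0.9068 mol/L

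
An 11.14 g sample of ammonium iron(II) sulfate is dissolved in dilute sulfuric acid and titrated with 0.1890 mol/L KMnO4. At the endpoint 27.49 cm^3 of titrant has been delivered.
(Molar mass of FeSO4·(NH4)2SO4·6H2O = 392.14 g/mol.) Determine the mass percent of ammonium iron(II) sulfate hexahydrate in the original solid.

91.45 %

MnO4^- + 5 Fe^2+ + 8 H^+ → Mn^2+ + 5 Fe^3+ + 4 H2O
n(KMnO4) = 0.02749 L × 0.1890 mol/L = 5.196 × 10^-3 mol
From the 5:1 ratio, n(FeSO4·(NH4)2SO4·6H2O) = 5/1 × 5.196 × 10^-3 = 0.02598 mol
mass of FeSO4·(NH4)2SO4·6H2O = 0.02598 × 392.14 g/mol = 10.19 g
% FeSO4·(NH4)2SO4·6H2O = 10.19 / 11.14 × 100 = 91.45 %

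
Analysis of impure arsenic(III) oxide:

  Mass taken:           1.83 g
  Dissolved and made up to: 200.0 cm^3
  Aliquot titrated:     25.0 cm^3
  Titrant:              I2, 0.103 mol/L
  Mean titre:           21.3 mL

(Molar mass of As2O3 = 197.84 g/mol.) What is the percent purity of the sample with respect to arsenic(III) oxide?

94.9 %

As2O3 + 2 I2 + 2 H2O → As2O5 + 4 HI
n(I2) per titration = 0.0213 × 0.103 = 2.19 × 10^-3 mol
From the 1:2 ratio, n(As2O3) in each aliquot = 1/2 × 2.19 × 10^-3 = 1.10 × 10^-3 mol
n(As2O3) in the whole flask = 1.10 × 10^-3 × 200.0/25.0 = 8.78 × 10^-3 mol
mass of As2O3 = 8.78 × 10^-3 × 197.84 = 1.74 g
% As2O3 = 1.74 / 1.83 × 100 = 94.9 %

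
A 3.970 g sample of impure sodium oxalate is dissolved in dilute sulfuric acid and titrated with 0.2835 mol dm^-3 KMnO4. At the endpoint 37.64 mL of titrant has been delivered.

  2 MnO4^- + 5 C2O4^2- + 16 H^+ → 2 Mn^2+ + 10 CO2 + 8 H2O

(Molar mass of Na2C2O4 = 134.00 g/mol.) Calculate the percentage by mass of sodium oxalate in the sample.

90.04 %

n(KMnO4) = 0.03764 L × 0.2835 mol/L = 0.01067 mol
From the 5:2 ratio, n(Na2C2O4) = 5/2 × 0.01067 = 0.02668 mol
mass of Na2C2O4 = 0.02668 × 134.00 g/mol = 3.575 g
% Na2C2O4 = 3.575 / 3.970 × 100 = 90.04 %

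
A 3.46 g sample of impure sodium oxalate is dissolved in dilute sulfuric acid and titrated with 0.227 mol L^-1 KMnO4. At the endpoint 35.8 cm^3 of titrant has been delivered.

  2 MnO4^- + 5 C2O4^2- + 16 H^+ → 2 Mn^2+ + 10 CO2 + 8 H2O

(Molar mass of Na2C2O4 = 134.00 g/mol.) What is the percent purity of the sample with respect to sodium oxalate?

n(KMnO4) = 0.0358 L × 0.227 mol/L = 8.13 × 10^-3 mol
From the 5:2 ratio, n(Na2C2O4) = 5/2 × 8.13 × 10^-3 = 0.0203 mol
mass of Na2C2O4 = 0.0203 × 134.00 g/mol = 2.72 g
% Na2C2O4 = 2.72 / 3.46 × 100 = 78.7 %

78.7 %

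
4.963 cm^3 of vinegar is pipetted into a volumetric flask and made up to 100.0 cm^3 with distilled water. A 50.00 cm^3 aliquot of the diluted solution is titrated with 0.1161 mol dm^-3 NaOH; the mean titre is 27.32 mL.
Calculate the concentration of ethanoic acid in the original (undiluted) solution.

CH3COOH + NaOH → CH3COONa + H2O
n(NaOH) = 0.02732 × 0.1161 = 3.172 × 10^-3 mol
n(CH3COOH) in the aliquot = 3.172 × 10^-3 mol (1:1 ratio)
[CH3COOH]_dilute = 3.172 × 10^-3 / 0.05000 = 0.06344 mol/L
Dilution factor = 100.0 / 4.963 = 20.15
[CH3COOH]_stock = 0.06344 × 20.15 = 1.278 mol/L

1.278 mol/L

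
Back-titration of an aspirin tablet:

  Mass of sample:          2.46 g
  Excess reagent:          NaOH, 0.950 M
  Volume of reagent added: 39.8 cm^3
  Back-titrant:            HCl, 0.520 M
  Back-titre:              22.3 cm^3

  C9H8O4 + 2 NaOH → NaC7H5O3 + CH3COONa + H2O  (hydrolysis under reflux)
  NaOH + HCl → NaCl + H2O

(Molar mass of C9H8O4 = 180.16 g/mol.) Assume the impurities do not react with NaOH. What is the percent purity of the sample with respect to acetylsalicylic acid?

96.0 %

n(NaOH) added = 0.0398 × 0.950 = 0.0378 mol
n(HCl) used in back-titration = 0.0223 × 0.520 = 0.0116 mol
n(NaOH) left over = 0.0116 mol (1:1 ratio)
n(NaOH) consumed by analyte = 0.0378 − 0.0116 = 0.0262 mol
From the 1:2 ratio, n(C9H8O4) = 1/2 × 0.0262 = 0.0131 mol
mass of C9H8O4 = 0.0131 × 180.16 = 2.36 g
% C9H8O4 = 2.36 / 2.46 × 100 = 96.0 %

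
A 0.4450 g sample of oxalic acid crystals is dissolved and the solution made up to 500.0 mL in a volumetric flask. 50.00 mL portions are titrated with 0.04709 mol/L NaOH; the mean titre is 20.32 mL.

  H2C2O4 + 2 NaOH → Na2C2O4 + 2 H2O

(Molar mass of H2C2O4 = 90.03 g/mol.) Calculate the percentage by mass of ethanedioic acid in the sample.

96.79 %

n(NaOH) per titration = 0.02032 × 0.04709 = 9.569 × 10^-4 mol
From the 1:2 ratio, n(H2C2O4) in each aliquot = 1/2 × 9.569 × 10^-4 = 4.784 × 10^-4 mol
n(H2C2O4) in the whole flask = 4.784 × 10^-4 × 500.0/50.00 = 4.784 × 10^-3 mol
mass of H2C2O4 = 4.784 × 10^-3 × 90.03 = 0.4307 g
% H2C2O4 = 0.4307 / 0.4450 × 100 = 96.79 %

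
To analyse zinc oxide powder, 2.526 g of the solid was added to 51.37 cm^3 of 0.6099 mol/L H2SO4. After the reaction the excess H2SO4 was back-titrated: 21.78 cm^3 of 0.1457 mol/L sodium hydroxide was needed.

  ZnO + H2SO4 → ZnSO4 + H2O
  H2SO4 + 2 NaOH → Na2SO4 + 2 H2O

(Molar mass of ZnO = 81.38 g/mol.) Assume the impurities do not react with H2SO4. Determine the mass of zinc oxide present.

n(H2SO4) added = 0.05137 × 0.6099 = 0.03133 mol
n(NaOH) used in back-titration = 0.02178 × 0.1457 = 3.173 × 10^-3 mol
From the 1:2 ratio, n(H2SO4) left over = 1/2 × 3.173 × 10^-3 = 1.587 × 10^-3 mol
n(H2SO4) consumed by analyte = 0.03133 − 1.587 × 10^-3 = 0.02974 mol
n(ZnO) = 0.02974 mol (1:1 ratio)
mass of ZnO = 0.02974 × 81.38 = 2.421 g

2.421 g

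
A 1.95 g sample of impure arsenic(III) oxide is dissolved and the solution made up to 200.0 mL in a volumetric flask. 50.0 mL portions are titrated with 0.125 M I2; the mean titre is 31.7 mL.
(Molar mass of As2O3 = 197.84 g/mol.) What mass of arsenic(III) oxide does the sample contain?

As2O3 + 2 I2 + 2 H2O → As2O5 + 4 HI
n(I2) per titration = 0.0317 × 0.125 = 3.96 × 10^-3 mol
From the 1:2 ratio, n(As2O3) in each aliquot = 1/2 × 3.96 × 10^-3 = 1.98 × 10^-3 mol
n(As2O3) in the whole flask = 1.98 × 10^-3 × 200.0/50.0 = 7.92 × 10^-3 mol
mass of As2O3 = 7.92 × 10^-3 × 197.84 = 1.57 g

1.57 g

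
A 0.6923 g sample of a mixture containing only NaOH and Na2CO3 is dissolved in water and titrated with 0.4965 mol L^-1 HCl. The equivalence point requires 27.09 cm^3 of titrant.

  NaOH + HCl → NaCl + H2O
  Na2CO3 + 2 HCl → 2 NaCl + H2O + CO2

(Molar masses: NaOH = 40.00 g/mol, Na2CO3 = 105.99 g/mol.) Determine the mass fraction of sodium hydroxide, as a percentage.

9.111 %

n(HCl) = 0.02709 × 0.4965 = 0.01345 mol
Let x = n(NaOH), y = n(Na2CO3).
Titrant: 1x + 2y = 0.01345;  mass: 40.00x + 105.99y = 0.6923
Solving, x = 1.577 × 10^-3 mol, y = 5.937 × 10^-3 mol
mass of NaOH = 1.577 × 10^-3 × 40.00 = 0.06308 g
% NaOH = 0.06308 / 0.6923 × 100 = 9.111 %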